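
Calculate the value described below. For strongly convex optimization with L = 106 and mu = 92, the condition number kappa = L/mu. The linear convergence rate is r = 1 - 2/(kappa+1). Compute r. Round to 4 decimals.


Step 1: Compute the condition number.
kappa = L/mu = 106/92 = 1.1522
Step 2: Compute the convergence rate.
r = 1 - 2/(kappa + 1) = 1 - 2*mu/(L + mu) = (L - mu)/(L + mu) = 14/198 = 0.0707


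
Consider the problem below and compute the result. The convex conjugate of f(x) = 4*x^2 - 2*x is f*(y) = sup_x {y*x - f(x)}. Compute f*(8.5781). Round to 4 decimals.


f*(y) = sup_x {y*x - a*x^2 - b*x} = sup_x {(y-b)*x - a*x^2}
FOC: (y - b) - 2a*x = 0 => x* = (y - b)/(2a)
x* = (8.5781 + 2)/(2*4) = 1.3223
f*(8.5781) = (y-b)^2/(4a) = (8.5781 + 2)^2/(4*4)
= 111.8962/16 = 6.9935


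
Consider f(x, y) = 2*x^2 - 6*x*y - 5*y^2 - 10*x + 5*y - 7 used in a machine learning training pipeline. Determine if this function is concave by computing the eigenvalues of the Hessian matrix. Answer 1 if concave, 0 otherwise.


The Hessian of f(x,y) = 2*x^2 - 6*x*y - 5*y^2 - 10*x + 5*y - 7 is:
H = [[4, -6], [-6, -10]]
Trace = 4 - 10 = -6
Determinant = 4*-10 - (-6)^2 = -76
Discriminant = (-6)^2 - 4*-76 = 340.0
Eigenvalues: lambda_1 = -12.2195, lambda_2 = 6.2195
The function is not concave.

0


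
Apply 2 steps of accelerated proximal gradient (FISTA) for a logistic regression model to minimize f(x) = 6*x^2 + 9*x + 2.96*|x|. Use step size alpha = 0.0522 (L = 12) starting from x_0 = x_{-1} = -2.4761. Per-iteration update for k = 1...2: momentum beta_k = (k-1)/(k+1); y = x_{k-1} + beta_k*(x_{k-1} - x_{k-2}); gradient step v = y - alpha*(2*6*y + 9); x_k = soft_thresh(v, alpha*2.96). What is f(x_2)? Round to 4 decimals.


FISTA on f(x) = 6*x^2 + 9*x + 2.96*|x|
L = 12, alpha = 0.0522
Iteration 1: beta = 0.0, y = -2.4761 + 0.0*(-2.4761 + 2.4761) = -2.4761
  grad(y) = -20.7132, v = y - alpha*grad = -1.3949
  prox(v) = soft_thresh(-1.3949, 0.1545) = -1.2404
Iteration 2: beta = 0.3333, y = -1.2404 + 0.3333*(-1.2404 + 2.4761) = -0.8284
  grad(y) = -0.9413, v = y - alpha*grad = -0.7793
  prox(v) = soft_thresh(-0.7793, 0.1545) = -0.6248
f(x_2) = 6*(-0.6248)^2 + 9*(-0.6248) + 2.96*|-0.6248| = -1.4315


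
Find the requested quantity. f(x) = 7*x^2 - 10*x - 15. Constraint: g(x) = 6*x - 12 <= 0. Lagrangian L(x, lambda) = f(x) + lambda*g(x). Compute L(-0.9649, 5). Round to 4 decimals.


Step 1: Evaluate f(x).
f(-0.9649) = 7*(-0.9649)^2 - 10*(-0.9649) - 15 = 1.1662
Step 2: Evaluate g(x).
g(-0.9649) = 6*-0.9649 - 12 = -17.7894
Step 3: Compute Lagrangian.
L = 1.1662 + 5*-17.7894 = -87.7808


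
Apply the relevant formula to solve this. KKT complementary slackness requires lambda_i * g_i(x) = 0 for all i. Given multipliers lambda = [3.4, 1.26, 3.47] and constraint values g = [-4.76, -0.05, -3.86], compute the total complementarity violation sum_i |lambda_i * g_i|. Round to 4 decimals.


KKT complementary slackness check:
lambda_1 * g_1 = 3.4 * -4.76 = -16.184
lambda_2 * g_2 = 1.26 * -0.05 = -0.063
lambda_3 * g_3 = 3.47 * -3.86 = -13.3942
Total violation = 16.184 + 0.063 + 13.3942 = 29.6412


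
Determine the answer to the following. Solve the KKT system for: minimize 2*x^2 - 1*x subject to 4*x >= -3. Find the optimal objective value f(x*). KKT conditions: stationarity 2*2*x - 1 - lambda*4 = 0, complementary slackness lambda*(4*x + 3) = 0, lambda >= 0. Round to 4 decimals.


Step 1: Try lambda = 0 (constraint inactive).
Stationarity: 2*2*x - 1 = 0
x* = 1/(2*2) = 0.25
Check constraint: 4*0.25 = 1.0 >= -3 -- satisfied.
Step 2: Compute optimal value.
f(x*) = 2*0.25^2 - 1*0.25 = -0.125


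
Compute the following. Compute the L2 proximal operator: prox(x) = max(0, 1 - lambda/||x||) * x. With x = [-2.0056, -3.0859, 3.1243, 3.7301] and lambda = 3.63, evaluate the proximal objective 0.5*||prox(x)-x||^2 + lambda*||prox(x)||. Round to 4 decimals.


Step 1: Compute ||x||.
||x|| = 6.1008
Step 2: Compute scaling factor.
scale = max(0, 1 - 3.63/6.1008) = 0.405
Step 3: prox(x) = [-0.8123, -1.2498, 1.2653, 1.5107]
||prox(x)|| = 2.4708
Step 4: Proximal objective.
0.5*||prox-x||^2 = 6.5885
lambda*||prox|| = 8.969
Total = 15.5576


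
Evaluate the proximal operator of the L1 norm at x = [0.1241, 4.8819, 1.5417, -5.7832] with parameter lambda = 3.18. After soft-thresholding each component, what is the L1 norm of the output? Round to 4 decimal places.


Soft-thresholding with lambda = 3.18:
prox(0.1241) = sign(0.1241)*max(|0.1241| - 3.18, 0) = 0.0
prox(4.8819) = sign(4.8819)*max(|4.8819| - 3.18, 0) = 1.7019
prox(1.5417) = sign(1.5417)*max(|1.5417| - 3.18, 0) = 0.0
prox(-5.7832) = sign(-5.7832)*max(|-5.7832| - 3.18, 0) = -2.6032
prox(x) = [0.0, 1.7019, 0.0, -2.6032]
||prox(x)||_1 = 0.0 + 1.7019 + 0.0 + 2.6032 = 4.3051


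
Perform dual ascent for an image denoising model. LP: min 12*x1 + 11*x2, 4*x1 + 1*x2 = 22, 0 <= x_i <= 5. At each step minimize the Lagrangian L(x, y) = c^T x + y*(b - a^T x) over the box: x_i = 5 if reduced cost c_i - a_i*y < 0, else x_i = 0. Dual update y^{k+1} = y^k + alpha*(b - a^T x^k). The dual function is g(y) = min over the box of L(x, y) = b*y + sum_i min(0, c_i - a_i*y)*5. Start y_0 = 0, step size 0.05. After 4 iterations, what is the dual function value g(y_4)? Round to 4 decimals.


Dual ascent for LP: min 12*x1 + 11*x2, 4*x1 + 1*x2 = 22, 0 <= x_i <= 5
Step 1: y^k = 0.0, reduced costs: (12.0, 11.0)
  x^k = (0.0, 0.0), subgradient = b - a^T x = 22.0
  y^{k+1} = 0.0 + 0.05*22.0 = 1.1
Step 2: y^k = 1.1, reduced costs: (7.6, 9.9)
  x^k = (0.0, 0.0), subgradient = b - a^T x = 22.0
  y^{k+1} = 1.1 + 0.05*22.0 = 2.2
Step 3: y^k = 2.2, reduced costs: (3.2, 8.8)
  x^k = (0.0, 0.0), subgradient = b - a^T x = 22.0
  y^{k+1} = 2.2 + 0.05*22.0 = 3.3
Step 4: y^k = 3.3, reduced costs: (-1.2, 7.7)
  x^k = (5.0, 0.0), subgradient = b - a^T x = 2.0
  y^{k+1} = 3.3 + 0.05*2.0 = 3.4
Dual objective at y_4 = 3.4: reduced costs (-1.6, 7.6), box minimizer x = (5.0, 0.0)
g(y_4) = b*y + (c1 - a1*y)*x1 + (c2 - a2*y)*x2 = 22*3.4 + (-1.6)*5.0 + 7.6*0.0 = 74.8 - 8.0 + 0.0 = 66.8


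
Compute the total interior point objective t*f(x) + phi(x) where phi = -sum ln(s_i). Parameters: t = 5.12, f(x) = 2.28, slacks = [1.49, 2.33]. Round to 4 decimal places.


Step 1: Compute log-barrier.
ln values: [0.3988, 0.8459]
phi = -(0.3988 + 0.8459) = -1.2446
Step 2: Compute augmented objective.
t*f(x) = 5.12*2.28 = 11.6736
Total = 11.6736 - 1.2446 = 10.429


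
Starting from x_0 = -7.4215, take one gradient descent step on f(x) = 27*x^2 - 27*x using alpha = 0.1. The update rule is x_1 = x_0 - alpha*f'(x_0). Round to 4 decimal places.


We compute the gradient at x_0 and apply the update.
f'(x) = 54*x - 27
f'(-7.4215) = 54*-7.4215 - 27 = -427.761
x_1 = -7.4215 - 0.1*-427.761 = 35.3546


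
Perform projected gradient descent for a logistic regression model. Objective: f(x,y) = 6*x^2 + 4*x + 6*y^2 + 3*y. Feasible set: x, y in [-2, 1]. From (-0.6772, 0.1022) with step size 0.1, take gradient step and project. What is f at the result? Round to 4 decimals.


Step 1: Compute gradient at (-0.6772, 0.1022).
grad_x = 2*6*-0.6772 + 4 = -4.1264
grad_y = 2*6*0.1022 + 3 = 4.2264
Step 2: Gradient step.
x_raw = -0.6772 - 0.1*-4.1264 = -0.2646
y_raw = 0.1022 - 0.1*4.2264 = -0.3204
Step 3: Project onto [-2, 1].
x_proj = clip(-0.2646) = -0.2646
y_proj = clip(-0.3204) = -0.3204
Step 4: Evaluate f.
f(-0.2646, -0.3204) = -0.9835


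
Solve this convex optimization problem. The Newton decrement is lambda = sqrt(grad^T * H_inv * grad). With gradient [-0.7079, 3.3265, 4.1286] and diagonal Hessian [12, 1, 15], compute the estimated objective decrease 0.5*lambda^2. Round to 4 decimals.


Step 1: H is diagonal, so H^(-1) * g = [-0.059, 3.3265, 0.2752].
Step 2: g^T H^(-1) g = sum_i g_i^2 / H_ii
  = (-0.7079)^2/12 + (3.3265)^2/1 + (4.1286)^2/15
  = 0.0418 + 11.0656 + 1.1364 = 12.2437
Step 3: Objective decrease = 0.5 * g^T H^(-1) g = 6.1219


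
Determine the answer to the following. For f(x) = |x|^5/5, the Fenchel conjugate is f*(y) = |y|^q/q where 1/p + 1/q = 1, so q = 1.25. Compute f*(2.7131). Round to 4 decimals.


The conjugate exponent q satisfies 1/p + 1/q = 1.
p = 5, so q = 5/(5 - 1) = 1.25
|y|^q = 2.7131^1.25 = 3.482
f*(2.7131) = 3.482 / 1.25 = 2.7856


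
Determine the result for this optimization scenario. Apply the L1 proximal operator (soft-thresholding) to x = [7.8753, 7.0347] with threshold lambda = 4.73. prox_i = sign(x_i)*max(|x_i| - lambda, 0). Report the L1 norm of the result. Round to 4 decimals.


Soft-thresholding with lambda = 4.73:
prox(7.8753) = sign(7.8753)*max(|7.8753| - 4.73, 0) = 3.1453
prox(7.0347) = sign(7.0347)*max(|7.0347| - 4.73, 0) = 2.3047
prox(x) = [3.1453, 2.3047]
||prox(x)||_1 = 3.1453 + 2.3047 = 5.45


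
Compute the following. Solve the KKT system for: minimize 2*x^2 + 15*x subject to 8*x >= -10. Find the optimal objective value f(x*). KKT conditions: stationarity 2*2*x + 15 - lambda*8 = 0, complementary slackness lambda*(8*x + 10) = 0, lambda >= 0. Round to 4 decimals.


Step 1: Try lambda = 0 (constraint inactive).
x_unc = -15/(2*2) = -3.75
Check: 8*-3.75 = -30.0 < -10 -- violated!
Step 2: Constraint must be active: 8*x = -10
x* = -10/8 = -1.25
lambda = (2*2*(-1.25) + 15)/8 = 1.25
Step 3: Compute optimal value.
f(x*) = 2*(-1.25)^2 + 15*(-1.25) = -15.625


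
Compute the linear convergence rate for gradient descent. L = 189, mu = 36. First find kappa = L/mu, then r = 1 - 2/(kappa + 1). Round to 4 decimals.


Step 1: Compute the condition number.
kappa = L/mu = 189/36 = 5.25
Step 2: Compute the convergence rate.
r = 1 - 2/(kappa + 1) = 1 - 2*mu/(L + mu) = (L - mu)/(L + mu) = 153/225 = 0.68


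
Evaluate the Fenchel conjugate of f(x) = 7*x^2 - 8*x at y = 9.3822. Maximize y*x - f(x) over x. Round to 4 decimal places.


f*(y) = sup_x {y*x - a*x^2 - b*x} = sup_x {(y-b)*x - a*x^2}
FOC: (y - b) - 2a*x = 0 => x* = (y - b)/(2a)
x* = (9.3822 + 8)/(2*7) = 1.2416
f*(9.3822) = (y-b)^2/(4a) = (9.3822 + 8)^2/(4*7)
= 302.1409/28 = 10.7907


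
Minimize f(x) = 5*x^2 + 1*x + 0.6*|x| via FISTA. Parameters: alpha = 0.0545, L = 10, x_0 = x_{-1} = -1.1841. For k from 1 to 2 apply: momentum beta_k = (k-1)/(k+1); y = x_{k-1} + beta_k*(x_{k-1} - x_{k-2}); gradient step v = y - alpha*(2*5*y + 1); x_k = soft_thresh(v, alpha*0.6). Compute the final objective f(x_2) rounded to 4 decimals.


FISTA on f(x) = 5*x^2 + 1*x + 0.6*|x|
L = 10, alpha = 0.0545
Iteration 1: beta = 0.0, y = -1.1841 + 0.0*(-1.1841 + 1.1841) = -1.1841
  grad(y) = -10.841, v = y - alpha*grad = -0.5933
  prox(v) = soft_thresh(-0.5933, 0.0327) = -0.5606
Iteration 2: beta = 0.3333, y = -0.5606 + 0.3333*(-0.5606 + 1.1841) = -0.3527
  grad(y) = -2.5272, v = y - alpha*grad = -0.215
  prox(v) = soft_thresh(-0.215, 0.0327) = -0.1823
f(x_2) = 5*(-0.1823)^2 + 1*(-0.1823) + 0.6*|-0.1823| = 0.0932


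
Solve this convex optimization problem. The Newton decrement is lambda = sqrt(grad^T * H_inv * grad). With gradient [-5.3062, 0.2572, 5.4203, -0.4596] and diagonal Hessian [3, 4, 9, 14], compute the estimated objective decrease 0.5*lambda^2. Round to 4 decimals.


Step 1: H is diagonal, so H^(-1) * g = [-1.7687, 0.0643, 0.6023, -0.0328].
Step 2: g^T H^(-1) g = sum_i g_i^2 / H_ii
  = (-5.3062)^2/3 + (0.2572)^2/4 + (5.4203)^2/9 + (-0.4596)^2/14
  = 9.3853 + 0.0165 + 3.2644 + 0.0151 = 12.6813
Step 3: Objective decrease = 0.5 * g^T H^(-1) g = 6.3406


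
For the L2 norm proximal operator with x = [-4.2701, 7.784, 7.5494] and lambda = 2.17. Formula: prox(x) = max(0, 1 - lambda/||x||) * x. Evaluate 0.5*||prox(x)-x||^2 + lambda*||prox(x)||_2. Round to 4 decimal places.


Step 1: Compute ||x||.
||x|| = 11.6541
Step 2: Compute scaling factor.
scale = max(0, 1 - 2.17/11.6541) = 0.8138
Step 3: prox(x) = [-3.475, 6.3346, 6.1437]
||prox(x)|| = 9.4841
Step 4: Proximal objective.
0.5*||prox-x||^2 = 2.3545
lambda*||prox|| = 20.5805
Total = 22.9349


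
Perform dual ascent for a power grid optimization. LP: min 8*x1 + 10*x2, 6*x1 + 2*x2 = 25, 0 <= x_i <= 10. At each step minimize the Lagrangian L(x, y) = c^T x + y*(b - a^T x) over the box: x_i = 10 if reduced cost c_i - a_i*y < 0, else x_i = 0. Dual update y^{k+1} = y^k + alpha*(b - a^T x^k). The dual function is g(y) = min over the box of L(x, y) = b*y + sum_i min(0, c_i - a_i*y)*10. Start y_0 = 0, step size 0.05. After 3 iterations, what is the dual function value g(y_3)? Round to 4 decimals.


Dual ascent for LP: min 8*x1 + 10*x2, 6*x1 + 2*x2 = 25, 0 <= x_i <= 10
Step 1: y^k = 0.0, reduced costs: (8.0, 10.0)
  x^k = (0.0, 0.0), subgradient = b - a^T x = 25.0
  y^{k+1} = 0.0 + 0.05*25.0 = 1.25
Step 2: y^k = 1.25, reduced costs: (0.5, 7.5)
  x^k = (0.0, 0.0), subgradient = b - a^T x = 25.0
  y^{k+1} = 1.25 + 0.05*25.0 = 2.5
Step 3: y^k = 2.5, reduced costs: (-7.0, 5.0)
  x^k = (10.0, 0.0), subgradient = b - a^T x = -35.0
  y^{k+1} = 2.5 + 0.05*-35.0 = 0.75
Dual objective at y_3 = 0.75: reduced costs (3.5, 8.5), box minimizer x = (0.0, 0.0)
g(y_3) = b*y + (c1 - a1*y)*x1 + (c2 - a2*y)*x2 = 25*0.75 + 3.5*0.0 + 8.5*0.0 = 18.75 + 0.0 + 0.0 = 18.75


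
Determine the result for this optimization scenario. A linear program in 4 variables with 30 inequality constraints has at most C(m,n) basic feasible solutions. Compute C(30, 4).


Each vertex corresponds to some choice of n active constraints out of m, so the number of vertices is at most C(m, n) = m! / (n!(m-n)!).
m = 30, n = 4
Numerator: 30 * 29 * 28 * 27
Denominator: 4! = 24
C(30, 4) = 27405


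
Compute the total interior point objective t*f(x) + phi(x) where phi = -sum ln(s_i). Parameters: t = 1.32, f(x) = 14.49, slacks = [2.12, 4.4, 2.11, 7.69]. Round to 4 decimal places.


Step 1: Compute log-barrier.
ln values: [0.7514, 1.4816, 0.7467, 2.0399]
phi = -(0.7514 + 1.4816 + 0.7467 + 2.0399) = -5.0196
Step 2: Compute augmented objective.
t*f(x) = 1.32*14.49 = 19.1268
Total = 19.1268 - 5.0196 = 14.1072


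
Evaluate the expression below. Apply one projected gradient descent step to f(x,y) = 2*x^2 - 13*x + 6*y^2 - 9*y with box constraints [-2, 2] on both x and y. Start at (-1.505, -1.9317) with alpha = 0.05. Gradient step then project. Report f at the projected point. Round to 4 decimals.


Step 1: Compute gradient at (-1.505, -1.9317).
grad_x = 2*2*-1.505 - 13 = -19.02
grad_y = 2*6*-1.9317 - 9 = -32.1804
Step 2: Gradient step.
x_raw = -1.505 - 0.05*-19.02 = -0.554
y_raw = -1.9317 - 0.05*-32.1804 = -0.3227
Step 3: Project onto [-2, 2].
x_proj = clip(-0.554) = -0.554
y_proj = clip(-0.3227) = -0.3227
Step 4: Evaluate f.
f(-0.554, -0.3227) = 11.3447


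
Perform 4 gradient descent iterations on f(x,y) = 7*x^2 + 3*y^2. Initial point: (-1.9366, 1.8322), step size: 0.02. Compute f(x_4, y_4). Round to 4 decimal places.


Gradient descent on f(x,y) = 7*x^2 + 3*y^2.
Starting point: (-1.9366, 1.8322), alpha = 0.02
Step 1: grad_x = 2*7*-1.9366 = -27.1124, grad_y = 2*3*1.8322 = 10.9932
  x_1 = -1.9366 - 0.02*-27.1124 = -1.3944
  y_1 = 1.8322 - 0.02*10.9932 = 1.6123
Step 2: grad_x = 2*7*-1.3944 = -19.5209, grad_y = 2*3*1.6123 = 9.674
  x_2 = -1.3944 - 0.02*-19.5209 = -1.0039
  y_2 = 1.6123 - 0.02*9.674 = 1.4189
Step 3: grad_x = 2*7*-1.0039 = -14.0551, grad_y = 2*3*1.4189 = 8.5131
  x_3 = -1.0039 - 0.02*-14.0551 = -0.7228
  y_3 = 1.4189 - 0.02*8.5131 = 1.2486
Step 4: grad_x = 2*7*-0.7228 = -10.1196, grad_y = 2*3*1.2486 = 7.4916
  x_4 = -0.7228 - 0.02*-10.1196 = -0.5204
  y_4 = 1.2486 - 0.02*7.4916 = 1.0988
f(-0.5204, 1.0988) = 7*(-0.5204)^2 + 3*1.0988^2 = 5.5178


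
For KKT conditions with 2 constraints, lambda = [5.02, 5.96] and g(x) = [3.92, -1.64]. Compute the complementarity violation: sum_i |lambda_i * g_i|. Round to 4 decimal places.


KKT complementary slackness check:
lambda_1 * g_1 = 5.02 * 3.92 = 19.6784
lambda_2 * g_2 = 5.96 * -1.64 = -9.7744
Total violation = 19.6784 + 9.7744 = 29.4528


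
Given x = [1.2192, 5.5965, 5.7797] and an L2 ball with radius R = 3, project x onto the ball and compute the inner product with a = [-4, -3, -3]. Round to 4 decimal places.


Step 1: Compute ||x|| (intermediates to 6 decimals).
||x|| = sqrt(1.2192^2 + 5.5965^2 + 5.7797^2) = 8.137087
Step 2: Project.
Since ||x|| > R, scale = R/||x|| = 3/8.137087 = 0.368682, proj(x) = scale * x
proj(x) = [0.449497, 2.063329, 2.130871]
Step 3: Dot product.
a^T * proj(x) = -4*0.449497 - 3*2.063329 - 3*2.130871 = -14.3806


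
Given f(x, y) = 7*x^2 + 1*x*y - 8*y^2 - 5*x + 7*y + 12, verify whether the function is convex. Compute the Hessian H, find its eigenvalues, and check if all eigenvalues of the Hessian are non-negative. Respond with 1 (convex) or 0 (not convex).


The Hessian of f(x,y) = 7*x^2 + 1*x*y - 8*y^2 - 5*x + 7*y + 12 is:
H = [[14, 1], [1, -16]]
Trace = 14 - 16 = -2
Determinant = 14*-16 - (1)^2 = -225
Discriminant = (-2)^2 - 4*-225 = 904.0
Eigenvalues: lambda_1 = -16.0333, lambda_2 = 14.0333
The function is not convex.

0


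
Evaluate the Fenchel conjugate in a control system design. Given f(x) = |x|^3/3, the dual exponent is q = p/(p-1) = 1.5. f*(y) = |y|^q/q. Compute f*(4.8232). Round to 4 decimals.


The conjugate exponent q satisfies 1/p + 1/q = 1.
p = 3, so q = 3/(3 - 1) = 1.5
|y|^q = 4.8232^1.5 = 10.5926
f*(4.8232) = 10.5926 / 1.5 = 7.0617


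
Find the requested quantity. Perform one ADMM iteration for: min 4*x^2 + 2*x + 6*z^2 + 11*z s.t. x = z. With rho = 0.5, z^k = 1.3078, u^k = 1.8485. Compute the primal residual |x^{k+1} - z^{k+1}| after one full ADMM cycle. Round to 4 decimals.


ADMM iteration with rho = 0.5, z^k = 1.3078, u^k = 1.8485
Step 1: x-update.
Minimize 4*x^2 + 2*x + (0.5/2)*(x - 1.3078 + 1.8485)^2
FOC: (2*4 + 0.5)*x = -2 + 0.5*(1.3078 - 1.8485)
x^{k+1} = -0.2671
Step 2: z-update.
Minimize 6*z^2 + 11*z + (0.5/2)*(-0.2671 - z + 1.8485)^2
FOC: (2*6 + 0.5)*z = -11 + 0.5*(-0.2671 + 1.8485)
z^{k+1} = -0.8167
Step 3: u-update.
u^{k+1} = 1.8485 - 0.2671 + 0.8167 = 2.3981
Step 4: Primal residual = |-0.2671 + 0.8167| = 0.5496


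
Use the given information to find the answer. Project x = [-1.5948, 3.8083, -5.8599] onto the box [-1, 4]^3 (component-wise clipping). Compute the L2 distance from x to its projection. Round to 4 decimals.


Project each component onto [-1, 4].
clip(-1.5948) = -1.0, clip(3.8083) = 3.8083, clip(-5.8599) = -1.0
Projection = [-1.0, 3.8083, -1.0]
Squared diffs: [0.3538, 0.0, 23.6186]
Distance = sqrt(23.9724) = 4.8962


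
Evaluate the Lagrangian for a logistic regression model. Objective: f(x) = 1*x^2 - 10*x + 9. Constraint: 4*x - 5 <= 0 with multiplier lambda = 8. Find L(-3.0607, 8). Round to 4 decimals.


Step 1: Evaluate f(x).
f(-3.0607) = 1*(-3.0607)^2 - 10*(-3.0607) + 9 = 48.9749
Step 2: Evaluate g(x).
g(-3.0607) = 4*-3.0607 - 5 = -17.2428
Step 3: Compute Lagrangian.
L = 48.9749 + 8*-17.2428 = -88.9675


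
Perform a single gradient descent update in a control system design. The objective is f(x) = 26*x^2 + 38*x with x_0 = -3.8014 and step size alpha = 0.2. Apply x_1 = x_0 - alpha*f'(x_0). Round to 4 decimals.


We compute the gradient at x_0 and apply the update.
f'(x) = 52*x + 38
f'(-3.8014) = 52*-3.8014 + 38 = -159.6728
x_1 = -3.8014 - 0.2*-159.6728 = 28.1332


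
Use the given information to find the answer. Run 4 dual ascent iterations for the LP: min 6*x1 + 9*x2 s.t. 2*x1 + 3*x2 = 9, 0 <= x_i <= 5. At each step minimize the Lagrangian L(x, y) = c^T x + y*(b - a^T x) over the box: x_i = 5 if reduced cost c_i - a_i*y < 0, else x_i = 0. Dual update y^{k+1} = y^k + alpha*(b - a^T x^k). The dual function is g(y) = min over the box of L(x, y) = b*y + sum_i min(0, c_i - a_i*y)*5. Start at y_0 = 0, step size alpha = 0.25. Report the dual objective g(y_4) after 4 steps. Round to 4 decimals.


Dual ascent for LP: min 6*x1 + 9*x2, 2*x1 + 3*x2 = 9, 0 <= x_i <= 5
Step 1: y^k = 0.0, reduced costs: (6.0, 9.0)
  x^k = (0.0, 0.0), subgradient = b - a^T x = 9.0
  y^{k+1} = 0.0 + 0.25*9.0 = 2.25
Step 2: y^k = 2.25, reduced costs: (1.5, 2.25)
  x^k = (0.0, 0.0), subgradient = b - a^T x = 9.0
  y^{k+1} = 2.25 + 0.25*9.0 = 4.5
Step 3: y^k = 4.5, reduced costs: (-3.0, -4.5)
  x^k = (5.0, 5.0), subgradient = b - a^T x = -16.0
  y^{k+1} = 4.5 + 0.25*-16.0 = 0.5
Step 4: y^k = 0.5, reduced costs: (5.0, 7.5)
  x^k = (0.0, 0.0), subgradient = b - a^T x = 9.0
  y^{k+1} = 0.5 + 0.25*9.0 = 2.75
Dual objective at y_4 = 2.75: reduced costs (0.5, 0.75), box minimizer x = (0.0, 0.0)
g(y_4) = b*y + (c1 - a1*y)*x1 + (c2 - a2*y)*x2 = 9*2.75 + 0.5*0.0 + 0.75*0.0 = 24.75 + 0.0 + 0.0 = 24.75


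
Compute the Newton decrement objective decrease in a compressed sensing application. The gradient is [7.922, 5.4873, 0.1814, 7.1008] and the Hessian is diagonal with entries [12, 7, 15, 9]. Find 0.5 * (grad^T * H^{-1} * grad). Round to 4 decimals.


Step 1: H is diagonal, so H^(-1) * g = [0.6602, 0.7839, 0.0121, 0.789].
Step 2: g^T H^(-1) g = sum_i g_i^2 / H_ii
  = (7.922)^2/12 + (5.4873)^2/7 + (0.1814)^2/15 + (7.1008)^2/9
  = 5.2298 + 4.3015 + 0.0022 + 5.6024 = 15.1359
Step 3: Objective decrease = 0.5 * g^T H^(-1) g = 7.568


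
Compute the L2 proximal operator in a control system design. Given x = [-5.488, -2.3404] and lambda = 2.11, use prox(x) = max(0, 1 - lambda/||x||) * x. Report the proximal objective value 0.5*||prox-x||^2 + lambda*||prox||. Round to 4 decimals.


Step 1: Compute ||x||.
||x|| = 5.9662
Step 2: Compute scaling factor.
scale = max(0, 1 - 2.11/5.9662) = 0.6463
Step 3: prox(x) = [-3.5471, -1.5127]
||prox(x)|| = 3.8562
Step 4: Proximal objective.
0.5*||prox-x||^2 = 2.2261
lambda*||prox|| = 8.1366
Total = 10.3626


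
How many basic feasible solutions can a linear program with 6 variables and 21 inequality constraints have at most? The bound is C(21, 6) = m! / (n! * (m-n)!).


Each vertex corresponds to some choice of n active constraints out of m, so the number of vertices is at most C(m, n) = m! / (n!(m-n)!).
m = 21, n = 6
Numerator: 21 * 20 * 19 * 18 * 17 * 16
Denominator: 6! = 720
C(21, 6) = 54264


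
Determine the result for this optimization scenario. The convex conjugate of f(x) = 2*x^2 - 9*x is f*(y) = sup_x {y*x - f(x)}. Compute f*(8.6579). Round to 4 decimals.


f*(y) = sup_x {y*x - a*x^2 - b*x} = sup_x {(y-b)*x - a*x^2}
FOC: (y - b) - 2a*x = 0 => x* = (y - b)/(2a)
x* = (8.6579 + 9)/(2*2) = 4.4145
f*(8.6579) = (y-b)^2/(4a) = (8.6579 + 9)^2/(4*2)
= 311.8014/8 = 38.9752


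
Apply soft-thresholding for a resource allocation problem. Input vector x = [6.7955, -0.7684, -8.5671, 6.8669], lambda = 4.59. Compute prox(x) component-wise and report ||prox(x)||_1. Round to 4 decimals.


Soft-thresholding with lambda = 4.59:
prox(6.7955) = sign(6.7955)*max(|6.7955| - 4.59, 0) = 2.2055
prox(-0.7684) = sign(-0.7684)*max(|-0.7684| - 4.59, 0) = 0.0
prox(-8.5671) = sign(-8.5671)*max(|-8.5671| - 4.59, 0) = -3.9771
prox(6.8669) = sign(6.8669)*max(|6.8669| - 4.59, 0) = 2.2769
prox(x) = [2.2055, 0.0, -3.9771, 2.2769]
||prox(x)||_1 = 2.2055 + 0.0 + 3.9771 + 2.2769 = 8.4595


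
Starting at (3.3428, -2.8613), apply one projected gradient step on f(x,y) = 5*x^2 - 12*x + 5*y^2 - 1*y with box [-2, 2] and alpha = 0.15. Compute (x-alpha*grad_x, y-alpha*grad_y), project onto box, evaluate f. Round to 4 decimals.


Step 1: Compute gradient at (3.3428, -2.8613).
grad_x = 2*5*3.3428 - 12 = 21.428
grad_y = 2*5*-2.8613 - 1 = -29.613
Step 2: Gradient step.
x_raw = 3.3428 - 0.15*21.428 = 0.1286
y_raw = -2.8613 - 0.15*-29.613 = 1.5807
Step 3: Project onto [-2, 2].
x_proj = clip(0.1286) = 0.1286
y_proj = clip(1.5807) = 1.5807
Step 4: Evaluate f.
f(0.1286, 1.5807) = 9.4511


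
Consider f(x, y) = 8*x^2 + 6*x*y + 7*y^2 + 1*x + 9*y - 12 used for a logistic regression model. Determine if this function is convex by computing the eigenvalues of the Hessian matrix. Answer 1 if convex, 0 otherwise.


The Hessian of f(x,y) = 8*x^2 + 6*x*y + 7*y^2 + 1*x + 9*y - 12 is:
H = [[16, 6], [6, 14]]
Trace = 16 + 14 = 30
Determinant = 16*14 - (6)^2 = 188
Discriminant = (30)^2 - 4*188 = 148.0
Eigenvalues: lambda_1 = 8.9172, lambda_2 = 21.0828
The function is convex.

1


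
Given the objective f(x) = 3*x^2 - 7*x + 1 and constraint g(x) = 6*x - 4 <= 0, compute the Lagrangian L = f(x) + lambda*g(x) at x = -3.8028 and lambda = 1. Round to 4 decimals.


Step 1: Evaluate f(x).
f(-3.8028) = 3*(-3.8028)^2 - 7*(-3.8028) + 1 = 71.0035
Step 2: Evaluate g(x).
g(-3.8028) = 6*-3.8028 - 4 = -26.8168
Step 3: Compute Lagrangian.
L = 71.0035 + 1*-26.8168 = 44.1867


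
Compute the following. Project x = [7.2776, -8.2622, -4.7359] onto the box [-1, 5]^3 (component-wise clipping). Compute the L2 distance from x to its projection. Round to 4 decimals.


Project each component onto [-1, 5].
clip(7.2776) = 5.0, clip(-8.2622) = -1.0, clip(-4.7359) = -1.0
Projection = [5.0, -1.0, -1.0]
Squared diffs: [5.1875, 52.7395, 13.9569]
Distance = sqrt(71.8839) = 8.4784


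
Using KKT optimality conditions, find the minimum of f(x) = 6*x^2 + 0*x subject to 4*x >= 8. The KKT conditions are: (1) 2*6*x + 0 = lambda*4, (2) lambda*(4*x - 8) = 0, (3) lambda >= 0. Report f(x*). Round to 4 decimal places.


Step 1: Try lambda = 0 (constraint inactive).
x_unc = 0/(2*6) = 0.0
Check: 4*0.0 = 0.0 < 8 -- violated!
Step 2: Constraint must be active: 4*x = 8
x* = 8/4 = 2.0
lambda = (2*6*2.0 + 0)/4 = 6.0
Step 3: Compute optimal value.
f(x*) = 6*2.0^2 + 0*2.0 = 24.0


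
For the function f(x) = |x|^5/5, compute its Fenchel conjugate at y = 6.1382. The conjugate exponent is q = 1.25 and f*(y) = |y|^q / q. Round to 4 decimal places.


The conjugate exponent q satisfies 1/p + 1/q = 1.
p = 5, so q = 5/(5 - 1) = 1.25
|y|^q = 6.1382^1.25 = 9.6616
f*(6.1382) = 9.6616 / 1.25 = 7.7293


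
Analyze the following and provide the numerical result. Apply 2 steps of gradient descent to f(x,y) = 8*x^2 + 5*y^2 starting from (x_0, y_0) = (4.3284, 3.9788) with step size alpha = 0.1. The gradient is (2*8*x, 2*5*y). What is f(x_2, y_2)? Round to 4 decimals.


Gradient descent on f(x,y) = 8*x^2 + 5*y^2.
Starting point: (4.3284, 3.9788), alpha = 0.1
Step 1: grad_x = 2*8*4.3284 = 69.2544, grad_y = 2*5*3.9788 = 39.788
  x_1 = 4.3284 - 0.1*69.2544 = -2.597
  y_1 = 3.9788 - 0.1*39.788 = -0.0
Step 2: grad_x = 2*8*-2.597 = -41.5526, grad_y = 2*5*-0.0 = -0.0
  x_2 = -2.597 - 0.1*-41.5526 = 1.5582
  y_2 = -0.0 - 0.1*-0.0 = 0.0
f(1.5582, 0.0) = 8*1.5582^2 + 5*0.0^2 = 19.4245


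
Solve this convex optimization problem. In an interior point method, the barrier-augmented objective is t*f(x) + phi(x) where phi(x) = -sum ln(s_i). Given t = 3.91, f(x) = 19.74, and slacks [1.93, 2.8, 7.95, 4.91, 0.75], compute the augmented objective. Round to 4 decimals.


Step 1: Compute log-barrier.
ln values: [0.6575, 1.0296, 2.0732, 1.5913, -0.2877]
phi = -(0.6575 + 1.0296 + 2.0732 + 1.5913 - 0.2877) = -5.0639
Step 2: Compute augmented objective.
t*f(x) = 3.91*19.74 = 77.1834
Total = 77.1834 - 5.0639 = 72.1195


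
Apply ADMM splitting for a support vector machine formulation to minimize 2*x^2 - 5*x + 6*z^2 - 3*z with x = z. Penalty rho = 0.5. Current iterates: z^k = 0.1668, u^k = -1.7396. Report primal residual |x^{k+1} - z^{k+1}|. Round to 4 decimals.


ADMM iteration with rho = 0.5, z^k = 0.1668, u^k = -1.7396
Step 1: x-update.
Minimize 2*x^2 - 5*x + (0.5/2)*(x - 0.1668 - 1.7396)^2
FOC: (2*2 + 0.5)*x = 5 + 0.5*(0.1668 + 1.7396)
x^{k+1} = 1.3229
Step 2: z-update.
Minimize 6*z^2 - 3*z + (0.5/2)*(1.3229 - z - 1.7396)^2
FOC: (2*6 + 0.5)*z = 3 + 0.5*(1.3229 - 1.7396)
z^{k+1} = 0.2233
Step 3: u-update.
u^{k+1} = -1.7396 + 1.3229 - 0.2233 = -0.64
Step 4: Primal residual = |1.3229 - 0.2233| = 1.0996


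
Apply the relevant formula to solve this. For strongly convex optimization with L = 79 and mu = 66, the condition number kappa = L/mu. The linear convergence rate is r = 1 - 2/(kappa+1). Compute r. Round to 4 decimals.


Step 1: Compute the condition number.
kappa = L/mu = 79/66 = 1.197
Step 2: Compute the convergence rate.
r = 1 - 2/(kappa + 1) = 1 - 2*mu/(L + mu) = (L - mu)/(L + mu) = 13/145 = 0.0897


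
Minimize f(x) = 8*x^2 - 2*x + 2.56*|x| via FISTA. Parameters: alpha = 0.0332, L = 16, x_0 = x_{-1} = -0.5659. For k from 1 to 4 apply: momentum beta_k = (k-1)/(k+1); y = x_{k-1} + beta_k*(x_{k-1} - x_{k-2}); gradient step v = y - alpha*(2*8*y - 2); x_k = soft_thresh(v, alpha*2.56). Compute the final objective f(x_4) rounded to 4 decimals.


FISTA on f(x) = 8*x^2 - 2*x + 2.56*|x|
L = 16, alpha = 0.0332
Iteration 1: beta = 0.0, y = -0.5659 + 0.0*(-0.5659 + 0.5659) = -0.5659
  grad(y) = -11.0544, v = y - alpha*grad = -0.1989
  prox(v) = soft_thresh(-0.1989, 0.085) = -0.1139
Iteration 2: beta = 0.3333, y = -0.1139 + 0.3333*(-0.1139 + 0.5659) = 0.0368
  grad(y) = -1.4118, v = y - alpha*grad = 0.0836
  prox(v) = soft_thresh(0.0836, 0.085) = 0.0
Iteration 3: beta = 0.5, y = 0.0 + 0.5*(0.0 + 0.1139) = 0.057
  grad(y) = -1.0888, v = y - alpha*grad = 0.0931
  prox(v) = soft_thresh(0.0931, 0.085) = 0.0081
Iteration 4: beta = 0.6, y = 0.0081 + 0.6*(0.0081 - 0.0) = 0.013
  grad(y) = -1.7925, v = y - alpha*grad = 0.0725
  prox(v) = soft_thresh(0.0725, 0.085) = 0.0
f(x_4) = 8*0.0^2 - 2*0.0 + 2.56*|0.0| = 0.0


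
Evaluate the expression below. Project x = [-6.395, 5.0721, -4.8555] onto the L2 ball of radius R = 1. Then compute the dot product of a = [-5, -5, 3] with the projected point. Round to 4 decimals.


Step 1: Compute ||x|| (intermediates to 6 decimals).
||x|| = sqrt((-6.395)^2 + 5.0721^2 + (-4.8555)^2) = 9.497268
Step 2: Project.
Since ||x|| > R, scale = R/||x|| = 1/9.497268 = 0.105293, proj(x) = scale * x
proj(x) = [-0.673349, 0.534057, -0.51125]
Step 3: Dot product.
a^T * proj(x) = -5*(-0.673349) - 5*0.534057 + 3*(-0.51125) = -0.8373


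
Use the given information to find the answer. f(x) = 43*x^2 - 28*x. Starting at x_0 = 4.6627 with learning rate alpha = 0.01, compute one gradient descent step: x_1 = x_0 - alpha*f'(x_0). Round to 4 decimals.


We compute the gradient at x_0 and apply the update.
f'(x) = 86*x - 28
f'(4.6627) = 86*4.6627 - 28 = 372.9922
x_1 = 4.6627 - 0.01*372.9922 = 0.9328


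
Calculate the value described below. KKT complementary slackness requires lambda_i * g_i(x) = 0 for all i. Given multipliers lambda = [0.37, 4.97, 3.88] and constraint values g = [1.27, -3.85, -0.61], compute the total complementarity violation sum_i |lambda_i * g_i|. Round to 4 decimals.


KKT complementary slackness check:
lambda_1 * g_1 = 0.37 * 1.27 = 0.4699
lambda_2 * g_2 = 4.97 * -3.85 = -19.1345
lambda_3 * g_3 = 3.88 * -0.61 = -2.3668
Total violation = 0.4699 + 19.1345 + 2.3668 = 21.9712


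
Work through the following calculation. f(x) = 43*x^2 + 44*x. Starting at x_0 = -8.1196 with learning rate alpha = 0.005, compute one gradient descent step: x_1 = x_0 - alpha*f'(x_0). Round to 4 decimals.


We compute the gradient at x_0 and apply the update.
f'(x) = 86*x + 44
f'(-8.1196) = 86*-8.1196 + 44 = -654.2856
x_1 = -8.1196 - 0.005*-654.2856 = -4.8482


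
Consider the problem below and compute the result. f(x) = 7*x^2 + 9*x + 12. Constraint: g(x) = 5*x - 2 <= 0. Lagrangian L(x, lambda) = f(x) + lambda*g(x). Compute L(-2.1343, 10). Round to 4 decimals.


Step 1: Evaluate f(x).
f(-2.1343) = 7*(-2.1343)^2 + 9*(-2.1343) + 12 = 24.678
Step 2: Evaluate g(x).
g(-2.1343) = 5*-2.1343 - 2 = -12.6715
Step 3: Compute Lagrangian.
L = 24.678 + 10*-12.6715 = -102.037


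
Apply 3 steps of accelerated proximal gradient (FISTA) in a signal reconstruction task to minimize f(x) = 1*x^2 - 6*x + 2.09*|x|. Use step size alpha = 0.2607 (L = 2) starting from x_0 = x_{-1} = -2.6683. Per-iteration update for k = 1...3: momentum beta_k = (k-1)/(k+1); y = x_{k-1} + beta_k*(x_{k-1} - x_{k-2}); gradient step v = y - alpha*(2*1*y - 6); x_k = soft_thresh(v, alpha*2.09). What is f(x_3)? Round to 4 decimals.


FISTA on f(x) = 1*x^2 - 6*x + 2.09*|x|
L = 2, alpha = 0.2607
Iteration 1: beta = 0.0, y = -2.6683 + 0.0*(-2.6683 + 2.6683) = -2.6683
  grad(y) = -11.3366, v = y - alpha*grad = 0.2872
  prox(v) = soft_thresh(0.2872, 0.5449) = 0.0
Iteration 2: beta = 0.3333, y = 0.0 + 0.3333*(0.0 + 2.6683) = 0.8894
  grad(y) = -4.2211, v = y - alpha*grad = 1.9899
  prox(v) = soft_thresh(1.9899, 0.5449) = 1.445
Iteration 3: beta = 0.5, y = 1.445 + 0.5*(1.445 - 0.0) = 2.1675
  grad(y) = -1.6649, v = y - alpha*grad = 2.6016
  prox(v) = soft_thresh(2.6016, 0.5449) = 2.0567
f(x_3) = 1*2.0567^2 - 6*2.0567 + 2.09*|2.0567| = -3.8117


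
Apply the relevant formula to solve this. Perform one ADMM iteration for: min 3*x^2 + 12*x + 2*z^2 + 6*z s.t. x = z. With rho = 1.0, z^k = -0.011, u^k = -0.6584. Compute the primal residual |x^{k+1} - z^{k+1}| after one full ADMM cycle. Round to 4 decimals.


ADMM iteration with rho = 1.0, z^k = -0.011, u^k = -0.6584
Step 1: x-update.
Minimize 3*x^2 + 12*x + (1.0/2)*(x + 0.011 - 0.6584)^2
FOC: (2*3 + 1.0)*x = -12 + 1.0*(-0.011 + 0.6584)
x^{k+1} = -1.6218
Step 2: z-update.
Minimize 2*z^2 + 6*z + (1.0/2)*(-1.6218 - z - 0.6584)^2
FOC: (2*2 + 1.0)*z = -6 + 1.0*(-1.6218 - 0.6584)
z^{k+1} = -1.656
Step 3: u-update.
u^{k+1} = -0.6584 - 1.6218 + 1.656 = -0.6242
Step 4: Primal residual = |-1.6218 + 1.656| = 0.0342


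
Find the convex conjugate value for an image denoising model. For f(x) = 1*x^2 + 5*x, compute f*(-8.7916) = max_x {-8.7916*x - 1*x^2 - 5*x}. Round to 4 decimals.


f*(y) = sup_x {y*x - a*x^2 - b*x} = sup_x {(y-b)*x - a*x^2}
FOC: (y - b) - 2a*x = 0 => x* = (y - b)/(2a)
x* = (-8.7916 - 5)/(2*1) = -6.8958
f*(-8.7916) = (y-b)^2/(4a) = (-8.7916 - 5)^2/(4*1)
= 190.2082/4 = 47.5521


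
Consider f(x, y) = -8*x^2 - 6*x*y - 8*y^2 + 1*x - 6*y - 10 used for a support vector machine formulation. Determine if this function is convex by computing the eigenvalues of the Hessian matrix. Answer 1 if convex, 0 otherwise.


The Hessian of f(x,y) = -8*x^2 - 6*x*y - 8*y^2 + 1*x - 6*y - 10 is:
H = [[-16, -6], [-6, -16]]
Trace = -16 - 16 = -32
Determinant = -16*-16 - (-6)^2 = 220
Discriminant = (-32)^2 - 4*220 = 144.0
Eigenvalues: lambda_1 = -22.0, lambda_2 = -10.0
The function is not convex.

0


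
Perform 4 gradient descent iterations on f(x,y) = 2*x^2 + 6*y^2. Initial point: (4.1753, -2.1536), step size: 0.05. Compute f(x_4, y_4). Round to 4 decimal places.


Gradient descent on f(x,y) = 2*x^2 + 6*y^2.
Starting point: (4.1753, -2.1536), alpha = 0.05
Step 1: grad_x = 2*2*4.1753 = 16.7012, grad_y = 2*6*-2.1536 = -25.8432
  x_1 = 4.1753 - 0.05*16.7012 = 3.3402
  y_1 = -2.1536 - 0.05*-25.8432 = -0.8614
Step 2: grad_x = 2*2*3.3402 = 13.361, grad_y = 2*6*-0.8614 = -10.3373
  x_2 = 3.3402 - 0.05*13.361 = 2.6722
  y_2 = -0.8614 - 0.05*-10.3373 = -0.3446
Step 3: grad_x = 2*2*2.6722 = 10.6888, grad_y = 2*6*-0.3446 = -4.1349
  x_3 = 2.6722 - 0.05*10.6888 = 2.1378
  y_3 = -0.3446 - 0.05*-4.1349 = -0.1378
Step 4: grad_x = 2*2*2.1378 = 8.551, grad_y = 2*6*-0.1378 = -1.654
  x_4 = 2.1378 - 0.05*8.551 = 1.7102
  y_4 = -0.1378 - 0.05*-1.654 = -0.0551
f(1.7102, -0.0551) = 2*1.7102^2 + 6*(-0.0551)^2 = 5.8678


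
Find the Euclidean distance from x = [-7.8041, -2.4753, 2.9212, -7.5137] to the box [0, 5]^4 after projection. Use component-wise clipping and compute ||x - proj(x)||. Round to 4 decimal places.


Project each component onto [0, 5].
clip(-7.8041) = 0.0, clip(-2.4753) = 0.0, clip(2.9212) = 2.9212, clip(-7.5137) = 0.0
Projection = [0.0, 0.0, 2.9212, 0.0]
Squared diffs: [60.904, 6.1271, 0.0, 56.4557]
Distance = sqrt(123.4868) = 11.1125


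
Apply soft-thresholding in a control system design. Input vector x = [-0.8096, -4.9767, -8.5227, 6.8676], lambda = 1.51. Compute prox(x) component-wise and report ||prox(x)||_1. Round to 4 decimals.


Soft-thresholding with lambda = 1.51:
prox(-0.8096) = sign(-0.8096)*max(|-0.8096| - 1.51, 0) = 0.0
prox(-4.9767) = sign(-4.9767)*max(|-4.9767| - 1.51, 0) = -3.4667
prox(-8.5227) = sign(-8.5227)*max(|-8.5227| - 1.51, 0) = -7.0127
prox(6.8676) = sign(6.8676)*max(|6.8676| - 1.51, 0) = 5.3576
prox(x) = [0.0, -3.4667, -7.0127, 5.3576]
||prox(x)||_1 = 0.0 + 3.4667 + 7.0127 + 5.3576 = 15.837


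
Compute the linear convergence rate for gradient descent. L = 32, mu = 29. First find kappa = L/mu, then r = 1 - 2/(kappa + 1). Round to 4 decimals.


Step 1: Compute the condition number.
kappa = L/mu = 32/29 = 1.1034
Step 2: Compute the convergence rate.
r = 1 - 2/(kappa + 1) = 1 - 2*mu/(L + mu) = (L - mu)/(L + mu) = 3/61 = 0.0492


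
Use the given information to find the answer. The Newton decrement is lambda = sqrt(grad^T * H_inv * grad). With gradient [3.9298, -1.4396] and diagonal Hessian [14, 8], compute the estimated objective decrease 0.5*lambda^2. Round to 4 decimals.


Step 1: H is diagonal, so H^(-1) * g = [0.2807, -0.18].
Step 2: g^T H^(-1) g = sum_i g_i^2 / H_ii
  = (3.9298)^2/14 + (-1.4396)^2/8
  = 1.1031 + 0.2591 = 1.3622
Step 3: Objective decrease = 0.5 * g^T H^(-1) g = 0.6811


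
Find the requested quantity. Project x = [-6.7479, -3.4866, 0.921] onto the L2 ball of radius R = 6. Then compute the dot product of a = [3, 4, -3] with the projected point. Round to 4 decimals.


Step 1: Compute ||x|| (intermediates to 6 decimals).
||x|| = sqrt((-6.7479)^2 + (-3.4866)^2 + 0.921^2) = 7.651064
Step 2: Project.
Since ||x|| > R, scale = R/||x|| = 6/7.651064 = 0.784205, proj(x) = scale * x
proj(x) = [-5.291737, -2.734209, 0.722253]
Step 3: Dot product.
a^T * proj(x) = 3*(-5.291737) + 4*(-2.734209) - 3*0.722253 = -28.9788


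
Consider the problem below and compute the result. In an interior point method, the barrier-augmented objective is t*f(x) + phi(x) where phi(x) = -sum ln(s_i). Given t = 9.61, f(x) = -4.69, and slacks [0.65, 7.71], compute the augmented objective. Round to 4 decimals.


Step 1: Compute log-barrier.
ln values: [-0.4308, 2.0425]
phi = -(-0.4308 + 2.0425) = -1.6117
Step 2: Compute augmented objective.
t*f(x) = 9.61*-4.69 = -45.0709
Total = -45.0709 - 1.6117 = -46.6826


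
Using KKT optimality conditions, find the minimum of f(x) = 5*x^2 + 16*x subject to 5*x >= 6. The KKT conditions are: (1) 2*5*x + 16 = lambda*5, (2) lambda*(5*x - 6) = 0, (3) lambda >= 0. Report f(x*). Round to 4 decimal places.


Step 1: Try lambda = 0 (constraint inactive).
x_unc = -16/(2*5) = -1.6
Check: 5*-1.6 = -8.0 < 6 -- violated!
Step 2: Constraint must be active: 5*x = 6
x* = 6/5 = 1.2
lambda = (2*5*1.2 + 16)/5 = 5.6
Step 3: Compute optimal value.
f(x*) = 5*1.2^2 + 16*1.2 = 26.4


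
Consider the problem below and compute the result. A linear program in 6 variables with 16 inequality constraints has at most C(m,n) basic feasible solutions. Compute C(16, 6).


Each vertex corresponds to some choice of n active constraints out of m, so the number of vertices is at most C(m, n) = m! / (n!(m-n)!).
m = 16, n = 6
Numerator: 16 * 15 * 14 * 13 * 12 * 11
Denominator: 6! = 720
C(16, 6) = 8008


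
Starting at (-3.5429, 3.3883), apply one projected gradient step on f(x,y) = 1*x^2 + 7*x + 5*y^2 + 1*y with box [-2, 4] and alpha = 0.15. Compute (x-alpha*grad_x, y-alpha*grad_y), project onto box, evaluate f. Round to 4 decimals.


Step 1: Compute gradient at (-3.5429, 3.3883).
grad_x = 2*1*-3.5429 + 7 = -0.0858
grad_y = 2*5*3.3883 + 1 = 34.883
Step 2: Gradient step.
x_raw = -3.5429 - 0.15*-0.0858 = -3.53
y_raw = 3.3883 - 0.15*34.883 = -1.8442
Step 3: Project onto [-2, 4].
x_proj = clip(-3.53) = -2.0
y_proj = clip(-1.8442) = -1.8442
Step 4: Evaluate f.
f(-2.0, -1.8442) = 5.1603


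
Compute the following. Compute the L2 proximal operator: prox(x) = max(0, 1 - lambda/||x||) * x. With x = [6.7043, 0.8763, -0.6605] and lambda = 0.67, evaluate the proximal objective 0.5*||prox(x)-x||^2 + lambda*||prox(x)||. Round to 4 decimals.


Step 1: Compute ||x||.
||x|| = 6.7935
Step 2: Compute scaling factor.
scale = max(0, 1 - 0.67/6.7935) = 0.9014
Step 3: prox(x) = [6.0431, 0.7899, -0.5954]
||prox(x)|| = 6.1235
Step 4: Proximal objective.
0.5*||prox-x||^2 = 0.2245
lambda*||prox|| = 4.1027
Total = 4.3272


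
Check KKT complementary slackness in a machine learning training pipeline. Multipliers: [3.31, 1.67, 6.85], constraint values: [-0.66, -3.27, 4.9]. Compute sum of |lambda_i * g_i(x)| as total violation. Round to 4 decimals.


KKT complementary slackness check:
lambda_1 * g_1 = 3.31 * -0.66 = -2.1846
lambda_2 * g_2 = 1.67 * -3.27 = -5.4609
lambda_3 * g_3 = 6.85 * 4.9 = 33.565
Total violation = 2.1846 + 5.4609 + 33.565 = 41.2105


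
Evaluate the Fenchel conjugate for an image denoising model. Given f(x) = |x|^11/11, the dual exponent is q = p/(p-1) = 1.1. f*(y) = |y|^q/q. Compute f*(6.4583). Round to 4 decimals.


The conjugate exponent q satisfies 1/p + 1/q = 1.
p = 11, so q = 11/(11 - 1) = 1.1
|y|^q = 6.4583^1.1 = 7.7827
f*(6.4583) = 7.7827 / 1.1 = 7.0752
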